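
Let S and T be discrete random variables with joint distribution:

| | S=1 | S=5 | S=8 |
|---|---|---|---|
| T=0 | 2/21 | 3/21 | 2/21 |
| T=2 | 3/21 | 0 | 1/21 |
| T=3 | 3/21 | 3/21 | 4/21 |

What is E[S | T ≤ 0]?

P(T ≤ 0) = 1/3.
Σ S·P over the event = 1·(2/21) + 5·(3/21) + 8·(2/21) = 11/7.
E[S | T ≤ 0] = (11/7) / (1/3) = 33/7.

33/7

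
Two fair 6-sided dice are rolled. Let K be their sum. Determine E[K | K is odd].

P(K is odd) = 1/2.
Σ over the event: 3·1/18 + 5·1/9 + 7·1/6 + 9·1/9 + 11·1/18 = 7/2.
E[K | K is odd] = (7/2) / (1/2) = 7.

7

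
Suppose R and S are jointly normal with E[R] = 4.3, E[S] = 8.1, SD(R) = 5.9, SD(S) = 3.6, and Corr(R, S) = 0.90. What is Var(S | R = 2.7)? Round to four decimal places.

2.4624

The conditional variance in a bivariate normal is σ_S²(1 − ρ²), independent of x.
Var(S | R=2.7) = (3.6)²·(1 − (0.90)²) = 12.96·0.19 = 2.4624.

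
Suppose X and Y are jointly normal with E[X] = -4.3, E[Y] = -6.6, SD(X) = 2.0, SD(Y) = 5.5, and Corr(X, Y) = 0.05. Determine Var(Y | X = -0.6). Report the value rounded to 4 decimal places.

Var(Y | X=x) = (1 − ρ²)·σ_Y².
Var(Y | X=-0.6) = (5.5)²·(1 − (0.05)²) = 30.25·0.9975 = 30.1744.

30.1744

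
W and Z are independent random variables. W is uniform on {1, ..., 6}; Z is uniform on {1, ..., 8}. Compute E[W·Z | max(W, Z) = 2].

8/3

Outcomes with max(W, Z) = 2: (1,2), (2,1), (2,2), each with probability 1/48.
E[W·Z | max(W, Z) = 2] = (2 + 2 + 4) / 3 = 8/3.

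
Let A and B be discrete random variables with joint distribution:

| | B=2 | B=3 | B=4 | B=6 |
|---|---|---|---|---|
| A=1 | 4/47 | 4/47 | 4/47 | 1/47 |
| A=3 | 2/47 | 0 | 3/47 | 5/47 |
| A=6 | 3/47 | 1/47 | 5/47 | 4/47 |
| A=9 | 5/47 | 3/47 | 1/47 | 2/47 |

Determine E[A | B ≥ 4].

P(B ≥ 4) = 25/47.
Summing A·P(A=x,B=y) over the conditioning event gives 110/47.
E[A | B ≥ 4] = (110/47) / (25/47) = 22/5.

22/5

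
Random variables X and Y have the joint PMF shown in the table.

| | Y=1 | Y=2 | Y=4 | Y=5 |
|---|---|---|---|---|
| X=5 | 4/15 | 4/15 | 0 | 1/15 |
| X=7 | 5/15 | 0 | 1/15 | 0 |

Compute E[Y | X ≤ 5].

P(X ≤ 5) = 3/5.
Σ Y·P over the event = 1·(4/15) + 2·(4/15) + 5·(1/15) = 17/15.
E[Y | X ≤ 5] = (17/15) / (3/5) = 17/9.

17/9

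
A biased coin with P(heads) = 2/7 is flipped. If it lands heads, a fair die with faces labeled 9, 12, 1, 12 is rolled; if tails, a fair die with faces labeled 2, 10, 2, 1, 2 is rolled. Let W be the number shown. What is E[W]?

34/7

E[W | heads] = (9+12+1+12)/4 = 17/2.
E[W | tails] = (2+10+2+1+2)/5 = 17/5.
E[W] = (2/7)·(17/2) + (5/7)·(17/5) = 34/7.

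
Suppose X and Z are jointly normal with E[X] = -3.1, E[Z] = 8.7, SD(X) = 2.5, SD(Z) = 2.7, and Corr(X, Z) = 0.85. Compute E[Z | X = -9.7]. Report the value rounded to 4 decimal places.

E[Z | X=x] = μ_Z + ρ(σ_Z/σ_X)(x − μ_X) for jointly normal variables.
E[Z | X=-9.7] = 8.7 + (0.85)·(2.7/2.5)·(-9.7 − (-3.1)) = 8.7 + (0.918)·(-6.6) = 2.6412.

2.6412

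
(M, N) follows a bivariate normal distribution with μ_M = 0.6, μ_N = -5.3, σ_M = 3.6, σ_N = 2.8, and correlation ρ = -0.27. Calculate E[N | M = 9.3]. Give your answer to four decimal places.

For a bivariate normal, E[N | M=x] = μ_N + ρ·(σ_N/σ_M)·(x − μ_M).
E[N | M=9.3] = -5.3 + (-0.27)·(2.8/3.6)·(9.3 − (0.6)) = -5.3 + (-0.21)·(8.7) = -7.1270.

-7.1270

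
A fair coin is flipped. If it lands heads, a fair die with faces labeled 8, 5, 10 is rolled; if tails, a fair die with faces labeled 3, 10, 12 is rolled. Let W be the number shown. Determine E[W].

E[W | heads] = (8+5+10)/3 = 23/3.
E[W | tails] = (3+10+12)/3 = 25/3.
By the law of total expectation,
E[W] = (1/2)·(23/3) + (1/2)·(25/3) = 8.

8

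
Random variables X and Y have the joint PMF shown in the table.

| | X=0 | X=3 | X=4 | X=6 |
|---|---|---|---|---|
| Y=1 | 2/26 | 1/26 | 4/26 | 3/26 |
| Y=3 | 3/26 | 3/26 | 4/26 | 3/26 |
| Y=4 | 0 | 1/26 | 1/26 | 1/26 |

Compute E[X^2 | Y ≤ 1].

181/10

P(Y ≤ 1) = 5/13.
Σ X^2·P over the event = 0·(2/26) + 9·(1/26) + 16·(4/26) + 36·(3/26) = 181/26.
E[X^2 | Y ≤ 1] = (181/26) / (5/13) = 181/10.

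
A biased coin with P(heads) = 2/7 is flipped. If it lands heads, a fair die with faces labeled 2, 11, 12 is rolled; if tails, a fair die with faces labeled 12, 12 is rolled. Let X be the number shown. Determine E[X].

230/21

E[X | heads] = (2+11+12)/3 = 25/3.
E[X | tails] = (12+12)/2 = 12.
By the law of total expectation,
E[X] = (2/7)·(25/3) + (5/7)·(12) = 230/21.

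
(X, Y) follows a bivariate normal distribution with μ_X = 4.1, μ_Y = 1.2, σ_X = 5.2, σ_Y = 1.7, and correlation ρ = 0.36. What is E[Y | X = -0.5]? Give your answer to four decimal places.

For a bivariate normal, E[Y | X=x] = μ_Y + ρ·(σ_Y/σ_X)·(x − μ_X).
E[Y | X=-0.5] = 1.2 + (0.36)·(1.7/5.2)·(-0.5 − (4.1)) = 1.2 + (0.11769)·(-4.6) = 0.6586.

0.6586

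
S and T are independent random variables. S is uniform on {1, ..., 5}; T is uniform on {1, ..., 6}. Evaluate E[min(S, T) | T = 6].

3

P(T = 6) = 1/6.
Summing min(S,T)·P(x,y) over outcomes with T = 6 gives 1/2.
E[min(S, T) | T = 6] = (1/2) / (1/6) = 3.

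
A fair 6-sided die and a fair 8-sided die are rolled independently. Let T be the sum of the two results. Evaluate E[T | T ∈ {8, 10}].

98/11

P(T ∈ {8, 10}) = 11/48.
Σ over the event: 8·1/8 + 10·5/48 = 49/24.
E[T | T ∈ {8, 10}] = (49/24) / (11/48) = 98/11.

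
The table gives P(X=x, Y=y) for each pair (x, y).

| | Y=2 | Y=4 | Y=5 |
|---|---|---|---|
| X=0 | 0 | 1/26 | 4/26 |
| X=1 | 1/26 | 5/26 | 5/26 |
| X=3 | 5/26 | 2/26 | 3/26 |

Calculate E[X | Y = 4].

11/8

P(Y = 4) = 4/13.
Σ X·P over the event = 0·(1/26) + 1·(5/26) + 3·(2/26) = 11/26.
E[X | Y = 4] = (11/26) / (4/13) = 11/8.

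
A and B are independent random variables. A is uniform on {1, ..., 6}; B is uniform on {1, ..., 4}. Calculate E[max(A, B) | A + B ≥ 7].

51/10

P(A + B ≥ 7) = 5/12.
Summing max(A,B)·P(x,y) over outcomes with A + B ≥ 7 gives 17/8.
E[max(A, B) | A + B ≥ 7] = (17/8) / (5/12) = 51/10.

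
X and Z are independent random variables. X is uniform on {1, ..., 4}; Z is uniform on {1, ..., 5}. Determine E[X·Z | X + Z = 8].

P(X + Z = 8) = 1/10.
Summing XZ·P(x,y) over outcomes with X + Z = 8 gives 31/20.
E[X·Z | X + Z = 8] = (31/20) / (1/10) = 31/2.

31/2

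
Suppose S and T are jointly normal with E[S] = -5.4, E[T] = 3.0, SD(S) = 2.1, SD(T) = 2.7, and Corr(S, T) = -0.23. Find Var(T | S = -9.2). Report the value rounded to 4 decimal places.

Var(T | S=x) = (1 − ρ²)·σ_T².
Var(T | S=-9.2) = (2.7)²·(1 − (-0.23)²) = 7.29·0.9471 = 6.9044.

6.9044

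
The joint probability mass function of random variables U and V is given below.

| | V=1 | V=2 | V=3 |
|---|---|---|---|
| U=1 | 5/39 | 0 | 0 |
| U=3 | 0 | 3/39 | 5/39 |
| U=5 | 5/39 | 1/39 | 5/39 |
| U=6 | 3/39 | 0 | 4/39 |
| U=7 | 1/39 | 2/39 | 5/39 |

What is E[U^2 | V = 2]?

P(V = 2) = 2/13.
Summing U^2·P(U=x,V=y) over the conditioning event gives 50/13.
E[U^2 | V = 2] = (50/13) / (2/13) = 25.

25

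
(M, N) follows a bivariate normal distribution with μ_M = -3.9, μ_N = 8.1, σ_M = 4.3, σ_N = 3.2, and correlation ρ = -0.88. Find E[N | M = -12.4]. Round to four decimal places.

E[N | M=x] = μ_N + ρ(σ_N/σ_M)(x − μ_M) for jointly normal variables.
E[N | M=-12.4] = 8.1 + (-0.88)·(3.2/4.3)·(-12.4 − (-3.9)) = 8.1 + (-0.65488)·(-8.5) = 13.6665.

13.6665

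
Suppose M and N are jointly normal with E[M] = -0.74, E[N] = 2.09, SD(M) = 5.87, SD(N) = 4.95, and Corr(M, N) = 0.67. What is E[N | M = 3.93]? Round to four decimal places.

4.7285

The regression of N on M has slope ρ·σ_N/σ_M and passes through (μ_M, μ_N).
E[N | M=3.93] = 2.09 + (0.67)·(4.95/5.87)·(3.93 − (-0.74)) = 2.09 + (0.56499)·(4.67) = 4.7285.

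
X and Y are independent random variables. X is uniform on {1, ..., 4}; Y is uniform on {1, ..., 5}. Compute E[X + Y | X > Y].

5

Outcomes with X > Y: (2,1), (3,1), (3,2), (4,1), (4,2), (4,3), each with probability 1/20.
E[X + Y | X > Y] = (3 + 4 + 5 + 5 + 6 + 7) / 6 = 5.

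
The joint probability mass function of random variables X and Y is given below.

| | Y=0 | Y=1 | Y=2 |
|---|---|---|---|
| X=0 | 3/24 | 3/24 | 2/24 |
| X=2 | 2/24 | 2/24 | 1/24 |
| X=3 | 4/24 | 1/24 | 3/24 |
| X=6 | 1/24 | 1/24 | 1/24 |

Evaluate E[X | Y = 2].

17/7

P(Y = 2) = 7/24.
Σ X·P over the event = 0·(2/24) + 2·(1/24) + 3·(3/24) + 6·(1/24) = 17/24.
E[X | Y = 2] = (17/24) / (7/24) = 17/7.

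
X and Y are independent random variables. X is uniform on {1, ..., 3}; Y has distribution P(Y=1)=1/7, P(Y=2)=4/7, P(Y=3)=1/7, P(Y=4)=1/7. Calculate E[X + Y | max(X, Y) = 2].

31/9

P(max(X, Y) = 2) = 3/7.
Summing (X+Y)·P(x,y) over outcomes with max(X, Y) = 2 gives 31/21.
E[X + Y | max(X, Y) = 2] = (31/21) / (3/7) = 31/9.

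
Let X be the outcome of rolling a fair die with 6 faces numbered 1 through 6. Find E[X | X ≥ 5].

11/2

Given X ≥ 5, X is equally likely to be any of {5, 6}.
E[X | X ≥ 5] = (5 + 6) / 2 = 11/2.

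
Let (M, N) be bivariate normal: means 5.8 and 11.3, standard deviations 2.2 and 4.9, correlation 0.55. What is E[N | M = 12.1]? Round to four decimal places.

For a bivariate normal, E[N | M=x] = μ_N + ρ·(σ_N/σ_M)·(x − μ_M).
E[N | M=12.1] = 11.3 + (0.55)·(4.9/2.2)·(12.1 − (5.8)) = 11.3 + (1.225)·(6.3) = 19.0175.

19.0175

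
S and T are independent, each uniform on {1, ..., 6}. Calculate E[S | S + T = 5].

5/2

Outcomes with S + T = 5: (1,4), (2,3), (3,2), (4,1), each with probability 1/36.
E[S | S + T = 5] = (1 + 2 + 3 + 4) / 4 = 5/2.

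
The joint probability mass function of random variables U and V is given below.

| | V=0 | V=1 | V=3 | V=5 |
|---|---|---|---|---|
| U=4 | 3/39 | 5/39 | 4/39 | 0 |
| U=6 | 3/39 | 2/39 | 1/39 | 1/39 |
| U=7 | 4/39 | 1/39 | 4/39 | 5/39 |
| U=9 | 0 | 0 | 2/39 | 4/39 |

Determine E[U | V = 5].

77/10

P(V = 5) = 10/39.
Σ U·P over the event = 6·(1/39) + 7·(5/39) + 9·(4/39) = 77/39.
E[U | V = 5] = (77/39) / (10/39) = 77/10.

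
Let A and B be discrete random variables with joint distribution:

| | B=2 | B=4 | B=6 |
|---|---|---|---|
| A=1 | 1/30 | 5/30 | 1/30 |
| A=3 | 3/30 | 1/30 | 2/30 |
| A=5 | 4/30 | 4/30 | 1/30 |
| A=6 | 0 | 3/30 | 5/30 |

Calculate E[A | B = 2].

15/4

P(B = 2) = 4/15.
Summing A·P(A=x,B=y) over the conditioning event gives 1.
E[A | B = 2] = (1) / (4/15) = 15/4.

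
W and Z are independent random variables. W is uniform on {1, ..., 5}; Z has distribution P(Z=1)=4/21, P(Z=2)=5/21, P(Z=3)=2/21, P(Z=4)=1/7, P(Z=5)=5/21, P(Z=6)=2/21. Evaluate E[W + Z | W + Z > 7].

P(W + Z > 7) = 31/105.
Summing (W+Z)·P(x,y) over outcomes with W + Z > 7 gives 278/105.
E[W + Z | W + Z > 7] = (278/105) / (31/105) = 278/31.

278/31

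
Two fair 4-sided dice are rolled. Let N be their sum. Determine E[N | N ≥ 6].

20/3

P(N ≥ 6) = 3/8.
Σ over the event: 6·3/16 + 7·1/8 + 8·1/16 = 5/2.
E[N | N ≥ 6] = (5/2) / (3/8) = 20/3.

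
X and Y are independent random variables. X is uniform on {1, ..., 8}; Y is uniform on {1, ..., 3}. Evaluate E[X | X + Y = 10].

Outcomes with X + Y = 10: (7,3), (8,2), each with probability 1/24.
E[X | X + Y = 10] = (7 + 8) / 2 = 15/2.

15/2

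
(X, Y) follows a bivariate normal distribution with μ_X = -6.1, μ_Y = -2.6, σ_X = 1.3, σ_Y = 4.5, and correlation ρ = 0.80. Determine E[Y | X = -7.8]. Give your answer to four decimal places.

-7.3077

The regression of Y on X has slope ρ·σ_Y/σ_X and passes through (μ_X, μ_Y).
E[Y | X=-7.8] = -2.6 + (0.80)·(4.5/1.3)·(-7.8 − (-6.1)) = -2.6 + (2.76923)·(-1.7) = -7.3077.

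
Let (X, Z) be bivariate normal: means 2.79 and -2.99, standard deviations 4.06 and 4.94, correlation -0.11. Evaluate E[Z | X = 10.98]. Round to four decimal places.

-4.0862

E[Z | X=x] = μ_Z + ρ(σ_Z/σ_X)(x − μ_X) for jointly normal variables.
E[Z | X=10.98] = -2.99 + (-0.11)·(4.94/4.06)·(10.98 − (2.79)) = -2.99 + (-0.133842)·(8.19) = -4.0862.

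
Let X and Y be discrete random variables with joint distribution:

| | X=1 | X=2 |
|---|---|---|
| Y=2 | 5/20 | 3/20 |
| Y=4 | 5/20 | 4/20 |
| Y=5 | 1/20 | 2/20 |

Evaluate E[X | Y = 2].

11/8

P(Y = 2) = 2/5.
Σ X·P over the event = 1·(5/20) + 2·(3/20) = 11/20.
E[X | Y = 2] = (11/20) / (2/5) = 11/8.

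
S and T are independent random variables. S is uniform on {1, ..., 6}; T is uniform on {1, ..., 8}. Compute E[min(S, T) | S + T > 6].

37/11

P(S + T > 6) = 11/16.
Summing min(S,T)·P(x,y) over outcomes with S + T > 6 gives 37/16.
E[min(S, T) | S + T > 6] = (37/16) / (11/16) = 37/11.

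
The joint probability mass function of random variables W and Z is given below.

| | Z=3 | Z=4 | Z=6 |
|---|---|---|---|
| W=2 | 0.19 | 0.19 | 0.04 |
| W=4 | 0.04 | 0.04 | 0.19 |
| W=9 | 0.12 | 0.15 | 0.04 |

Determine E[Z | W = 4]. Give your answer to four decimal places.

5.2593

P(W = 4) = 0.27.
Σ Z·P over the event = 3·(0.04) + 4·(0.04) + 6·(0.19) = 1.42.
E[Z | W = 4] = (1.42) / (0.27) = 5.2593.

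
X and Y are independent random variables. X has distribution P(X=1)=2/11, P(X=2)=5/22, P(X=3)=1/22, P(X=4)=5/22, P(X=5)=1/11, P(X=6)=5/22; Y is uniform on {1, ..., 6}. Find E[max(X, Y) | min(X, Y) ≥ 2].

73/15

P(min(X, Y) ≥ 2) = 15/22.
Summing max(X,Y)·P(x,y) over outcomes with min(X, Y) ≥ 2 gives 73/22.
E[max(X, Y) | min(X, Y) ≥ 2] = (73/22) / (15/22) = 73/15.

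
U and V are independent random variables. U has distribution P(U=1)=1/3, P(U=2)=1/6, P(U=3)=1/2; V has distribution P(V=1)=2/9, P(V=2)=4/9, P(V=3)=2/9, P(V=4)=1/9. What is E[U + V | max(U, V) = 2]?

P(max(U, V) = 2) = 7/27.
Summing (U+V)·P(x,y) over outcomes with max(U, V) = 2 gives 23/27.
E[U + V | max(U, V) = 2] = (23/27) / (7/27) = 23/7.

23/7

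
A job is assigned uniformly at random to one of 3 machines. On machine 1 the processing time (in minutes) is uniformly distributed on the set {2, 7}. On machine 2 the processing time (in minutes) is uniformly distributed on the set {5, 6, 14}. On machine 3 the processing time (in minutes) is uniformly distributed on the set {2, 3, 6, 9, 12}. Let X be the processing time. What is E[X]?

E[X | machine 1] = (2+7)/2 = 9/2.
E[X | machine 2] = (5+6+14)/3 = 25/3.
E[X | machine 3] = (2+3+6+9+12)/5 = 32/5.
E[X] = (1/3)·(9/2) + (1/3)·(25/3) + (1/3)·(32/5) = 577/90.

577/90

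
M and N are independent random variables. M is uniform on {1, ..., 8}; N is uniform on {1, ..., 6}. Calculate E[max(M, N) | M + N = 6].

P(M + N = 6) = 5/48.
Summing max(M,N)·P(x,y) over outcomes with M + N = 6 gives 7/16.
E[max(M, N) | M + N = 6] = (7/16) / (5/48) = 21/5.

21/5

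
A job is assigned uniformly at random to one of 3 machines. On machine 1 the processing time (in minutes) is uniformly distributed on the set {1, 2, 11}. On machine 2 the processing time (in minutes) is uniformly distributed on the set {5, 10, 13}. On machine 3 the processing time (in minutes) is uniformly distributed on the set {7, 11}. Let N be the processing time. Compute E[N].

E[N | machine 1] = (1+2+11)/3 = 14/3.
E[N | machine 2] = (5+10+13)/3 = 28/3.
E[N | machine 3] = (7+11)/2 = 9.
E[N] = (1/3)·(14/3) + (1/3)·(28/3) + (1/3)·(9) = 23/3.

23/3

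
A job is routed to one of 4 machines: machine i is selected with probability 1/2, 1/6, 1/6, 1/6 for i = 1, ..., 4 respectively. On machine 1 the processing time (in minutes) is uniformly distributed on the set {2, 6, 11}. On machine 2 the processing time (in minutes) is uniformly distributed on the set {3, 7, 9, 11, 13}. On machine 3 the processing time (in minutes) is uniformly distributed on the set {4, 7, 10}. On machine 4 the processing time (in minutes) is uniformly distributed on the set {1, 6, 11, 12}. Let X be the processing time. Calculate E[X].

E[X | machine 1] = (2+6+11)/3 = 19/3.
E[X | machine 2] = (3+7+9+11+13)/5 = 43/5.
E[X | machine 3] = (4+7+10)/3 = 7.
E[X | machine 4] = (1+6+11+12)/4 = 15/2.
E[X] = (1/2)·(19/3) + (1/6)·(43/5) + (1/6)·(7) + (1/6)·(15/2) = 421/60.

421/60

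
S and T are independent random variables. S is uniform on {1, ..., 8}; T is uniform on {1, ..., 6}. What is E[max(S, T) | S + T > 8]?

P(S + T > 8) = 7/16.
Summing max(S,T)·P(x,y) over outcomes with S + T > 8 gives 35/12.
E[max(S, T) | S + T > 8] = (35/12) / (7/16) = 20/3.

20/3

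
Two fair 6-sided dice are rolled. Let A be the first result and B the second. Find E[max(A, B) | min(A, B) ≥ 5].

Outcomes with min(A, B) ≥ 5: (5,5), (5,6), (6,5), (6,6), each with probability 1/36.
E[max(A, B) | min(A, B) ≥ 5] = (5 + 6 + 6 + 6) / 4 = 23/4.

23/4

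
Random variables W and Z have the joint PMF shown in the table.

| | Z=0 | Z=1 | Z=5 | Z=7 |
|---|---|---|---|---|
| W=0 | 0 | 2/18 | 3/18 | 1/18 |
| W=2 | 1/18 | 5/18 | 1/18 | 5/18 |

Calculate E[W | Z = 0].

2

P(Z = 0) = 1/18.
Σ W·P over the event = 2·(1/18) = 1/9.
E[W | Z = 0] = (1/9) / (1/18) = 2.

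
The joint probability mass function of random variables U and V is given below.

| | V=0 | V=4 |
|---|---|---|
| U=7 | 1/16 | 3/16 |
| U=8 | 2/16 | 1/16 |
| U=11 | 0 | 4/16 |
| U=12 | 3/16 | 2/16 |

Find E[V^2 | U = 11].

16

P(U = 11) = 1/4.
Summing V^2·P(U=x,V=y) over the conditioning event gives 4.
E[V^2 | U = 11] = (4) / (1/4) = 16.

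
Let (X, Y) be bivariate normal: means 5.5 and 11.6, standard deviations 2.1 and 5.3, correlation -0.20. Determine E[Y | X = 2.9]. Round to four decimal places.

The regression of Y on X has slope ρ·σ_Y/σ_X and passes through (μ_X, μ_Y).
E[Y | X=2.9] = 11.6 + (-0.20)·(5.3/2.1)·(2.9 − (5.5)) = 11.6 + (-0.50476)·(-2.6) = 12.9124.

12.9124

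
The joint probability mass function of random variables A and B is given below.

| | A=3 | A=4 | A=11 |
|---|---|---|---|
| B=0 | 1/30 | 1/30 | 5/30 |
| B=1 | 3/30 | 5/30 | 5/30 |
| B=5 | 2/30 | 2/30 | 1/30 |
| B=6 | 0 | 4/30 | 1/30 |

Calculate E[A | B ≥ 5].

P(B ≥ 5) = 1/3.
Summing A·P(A=x,B=y) over the conditioning event gives 26/15.
E[A | B ≥ 5] = (26/15) / (1/3) = 26/5.

26/5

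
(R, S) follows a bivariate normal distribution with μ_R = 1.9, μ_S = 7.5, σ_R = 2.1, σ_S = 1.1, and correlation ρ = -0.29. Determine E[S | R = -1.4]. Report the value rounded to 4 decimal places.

E[S | R=x] = μ_S + ρ(σ_S/σ_R)(x − μ_R) for jointly normal variables.
E[S | R=-1.4] = 7.5 + (-0.29)·(1.1/2.1)·(-1.4 − (1.9)) = 7.5 + (-0.1519)·(-3.3) = 8.0013.

8.0013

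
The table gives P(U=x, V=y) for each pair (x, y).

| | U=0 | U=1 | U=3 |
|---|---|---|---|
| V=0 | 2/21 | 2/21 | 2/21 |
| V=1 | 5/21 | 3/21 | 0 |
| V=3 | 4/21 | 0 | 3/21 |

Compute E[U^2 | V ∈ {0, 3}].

P(V ∈ {0, 3}) = 13/21.
Summing U^2·P(U=x,V=y) over the conditioning event gives 47/21.
E[U^2 | V ∈ {0, 3}] = (47/21) / (13/21) = 47/13.

47/13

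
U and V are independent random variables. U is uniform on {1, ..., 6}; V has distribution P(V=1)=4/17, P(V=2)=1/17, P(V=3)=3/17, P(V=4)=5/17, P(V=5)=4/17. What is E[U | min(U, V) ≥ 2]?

P(min(U, V) ≥ 2) = 65/102.
Summing U·P(x,y) over outcomes with min(U, V) ≥ 2 gives 130/51.
E[U | min(U, V) ≥ 2] = (130/51) / (65/102) = 4.

4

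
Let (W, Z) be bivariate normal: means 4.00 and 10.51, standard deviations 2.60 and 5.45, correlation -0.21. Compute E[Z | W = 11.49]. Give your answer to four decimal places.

7.2130

The regression of Z on W has slope ρ·σ_Z/σ_W and passes through (μ_W, μ_Z).
E[Z | W=11.49] = 10.51 + (-0.21)·(5.45/2.60)·(11.49 − (4.00)) = 10.51 + (-0.44019)·(7.49) = 7.2130.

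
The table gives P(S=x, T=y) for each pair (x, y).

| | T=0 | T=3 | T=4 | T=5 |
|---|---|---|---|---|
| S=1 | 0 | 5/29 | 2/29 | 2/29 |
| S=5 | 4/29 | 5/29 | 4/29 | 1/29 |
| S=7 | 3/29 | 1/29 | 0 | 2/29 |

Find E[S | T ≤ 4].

25/6

P(T ≤ 4) = 24/29.
Σ S·P over the event = 1·(5/29) + 1·(2/29) + 5·(4/29) + 5·(5/29) + 5·(4/29) + 7·(3/29) + 7·(1/29) = 100/29.
E[S | T ≤ 4] = (100/29) / (24/29) = 25/6.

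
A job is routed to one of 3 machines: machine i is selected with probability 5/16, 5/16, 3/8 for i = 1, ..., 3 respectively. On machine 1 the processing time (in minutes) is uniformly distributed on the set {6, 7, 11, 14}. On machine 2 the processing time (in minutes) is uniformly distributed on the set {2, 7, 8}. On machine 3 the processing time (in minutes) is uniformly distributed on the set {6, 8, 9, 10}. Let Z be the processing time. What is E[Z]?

E[Z | machine 1] = (6+7+11+14)/4 = 19/2.
E[Z | machine 2] = (2+7+8)/3 = 17/3.
E[Z | machine 3] = (6+8+9+10)/4 = 33/4.
E[Z] = (5/16)·(19/2) + (5/16)·(17/3) + (3/8)·(33/4) = 47/6.

47/6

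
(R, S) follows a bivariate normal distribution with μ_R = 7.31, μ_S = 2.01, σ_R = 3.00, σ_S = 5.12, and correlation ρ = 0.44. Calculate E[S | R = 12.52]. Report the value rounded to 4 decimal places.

E[S | R=x] = μ_S + ρ(σ_S/σ_R)(x − μ_R) for jointly normal variables.
E[S | R=12.52] = 2.01 + (0.44)·(5.12/3.00)·(12.52 − (7.31)) = 2.01 + (0.750933)·(5.21) = 5.9224.

5.9224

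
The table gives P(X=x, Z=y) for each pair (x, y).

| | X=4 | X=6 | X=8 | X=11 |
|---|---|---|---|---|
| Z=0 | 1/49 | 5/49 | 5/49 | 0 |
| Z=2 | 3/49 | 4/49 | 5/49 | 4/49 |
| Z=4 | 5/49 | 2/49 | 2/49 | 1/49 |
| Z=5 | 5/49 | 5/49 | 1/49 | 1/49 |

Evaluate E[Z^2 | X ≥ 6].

P(X ≥ 6) = 5/7.
Summing Z^2·P(X=x,Z=y) over the conditioning event gives 307/49.
E[Z^2 | X ≥ 6] = (307/49) / (5/7) = 307/35.

307/35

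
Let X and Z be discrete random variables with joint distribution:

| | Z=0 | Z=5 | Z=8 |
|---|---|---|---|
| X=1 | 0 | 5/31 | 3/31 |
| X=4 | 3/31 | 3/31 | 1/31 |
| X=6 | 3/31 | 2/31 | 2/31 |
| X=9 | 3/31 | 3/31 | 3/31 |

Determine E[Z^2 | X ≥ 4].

584/23

P(X ≥ 4) = 23/31.
Summing Z^2·P(X=x,Z=y) over the conditioning event gives 584/31.
E[Z^2 | X ≥ 4] = (584/31) / (23/31) = 584/23.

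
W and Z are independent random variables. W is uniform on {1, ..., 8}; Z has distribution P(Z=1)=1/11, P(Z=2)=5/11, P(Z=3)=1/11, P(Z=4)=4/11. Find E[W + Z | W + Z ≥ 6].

P(W + Z ≥ 6) = 63/88.
Summing (W+Z)·P(x,y) over outcomes with W + Z ≥ 6 gives 533/88.
E[W + Z | W + Z ≥ 6] = (533/88) / (63/88) = 533/63.

533/63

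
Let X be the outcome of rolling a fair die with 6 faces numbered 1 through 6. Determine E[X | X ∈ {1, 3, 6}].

P(X ∈ {1, 3, 6}) = 1/2.
Σ over the event: 1·1/6 + 3·1/6 + 6·1/6 = 5/3.
E[X | X ∈ {1, 3, 6}] = (5/3) / (1/2) = 10/3.

10/3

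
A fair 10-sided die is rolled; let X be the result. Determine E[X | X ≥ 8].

9

Given X ≥ 8, X is equally likely to be any of {8, 9, 10}.
E[X | X ≥ 8] = (8 + 9 + 10) / 3 = 9.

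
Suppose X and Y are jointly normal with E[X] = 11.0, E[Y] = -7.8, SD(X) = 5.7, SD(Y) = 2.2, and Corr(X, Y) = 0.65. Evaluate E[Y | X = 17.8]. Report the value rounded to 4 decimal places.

The regression of Y on X has slope ρ·σ_Y/σ_X and passes through (μ_X, μ_Y).
E[Y | X=17.8] = -7.8 + (0.65)·(2.2/5.7)·(17.8 − (11.0)) = -7.8 + (0.25088)·(6.8) = -6.0940.

-6.0940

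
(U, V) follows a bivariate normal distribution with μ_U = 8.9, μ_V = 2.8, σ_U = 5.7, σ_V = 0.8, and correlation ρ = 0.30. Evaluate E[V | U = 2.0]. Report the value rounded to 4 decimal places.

For a bivariate normal, E[V | U=x] = μ_V + ρ·(σ_V/σ_U)·(x − μ_U).
E[V | U=2.0] = 2.8 + (0.30)·(0.8/5.7)·(2.0 − (8.9)) = 2.8 + (0.042105)·(-6.9) = 2.5095.

2.5095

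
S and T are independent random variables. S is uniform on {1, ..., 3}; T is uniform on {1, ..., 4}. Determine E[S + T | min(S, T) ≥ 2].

P(min(S, T) ≥ 2) = 1/2.
Summing (S+T)·P(x,y) over outcomes with min(S, T) ≥ 2 gives 11/4.
E[S + T | min(S, T) ≥ 2] = (11/4) / (1/2) = 11/2.

11/2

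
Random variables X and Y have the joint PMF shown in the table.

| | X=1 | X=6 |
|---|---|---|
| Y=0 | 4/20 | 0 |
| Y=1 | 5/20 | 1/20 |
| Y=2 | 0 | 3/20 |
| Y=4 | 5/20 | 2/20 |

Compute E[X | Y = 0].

1

P(Y = 0) = 1/5.
Σ X·P over the event = 1·(4/20) = 1/5.
E[X | Y = 0] = (1/5) / (1/5) = 1.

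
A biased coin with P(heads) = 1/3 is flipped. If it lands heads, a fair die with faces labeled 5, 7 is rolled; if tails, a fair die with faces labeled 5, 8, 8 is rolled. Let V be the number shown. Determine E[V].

20/3

E[V | heads] = (5+7)/2 = 6.
E[V | tails] = (5+8+8)/3 = 7.
E[V] = (1/3)·(6) + (2/3)·(7) = 20/3.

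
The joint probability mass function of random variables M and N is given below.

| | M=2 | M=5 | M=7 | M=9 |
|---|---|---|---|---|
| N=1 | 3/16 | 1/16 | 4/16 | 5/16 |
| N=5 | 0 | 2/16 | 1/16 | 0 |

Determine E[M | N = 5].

P(N = 5) = 3/16.
Σ M·P over the event = 5·(2/16) + 7·(1/16) = 17/16.
E[M | N = 5] = (17/16) / (3/16) = 17/3.

17/3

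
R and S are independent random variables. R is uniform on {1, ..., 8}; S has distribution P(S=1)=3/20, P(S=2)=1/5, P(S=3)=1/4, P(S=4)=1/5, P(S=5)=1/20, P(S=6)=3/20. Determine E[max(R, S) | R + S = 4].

8/3

P(R + S = 4) = 3/40.
Summing max(R,S)·P(x,y) over outcomes with R + S = 4 gives 1/5.
E[max(R, S) | R + S = 4] = (1/5) / (3/40) = 8/3.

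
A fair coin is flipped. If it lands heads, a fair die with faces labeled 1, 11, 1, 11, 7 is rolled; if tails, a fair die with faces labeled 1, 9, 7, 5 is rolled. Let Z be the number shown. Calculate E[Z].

117/20

E[Z | heads] = (1+11+1+11+7)/5 = 31/5.
E[Z | tails] = (1+9+7+5)/4 = 11/2.
By the law of total expectation,
E[Z] = (1/2)·(31/5) + (1/2)·(11/2) = 117/20.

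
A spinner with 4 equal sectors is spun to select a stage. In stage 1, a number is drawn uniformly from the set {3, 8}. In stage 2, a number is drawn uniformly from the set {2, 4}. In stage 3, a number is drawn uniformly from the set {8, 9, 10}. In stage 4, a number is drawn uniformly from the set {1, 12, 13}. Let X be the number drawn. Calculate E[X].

157/24

E[X | stage 1] = (3+8)/2 = 11/2.
E[X | stage 2] = (2+4)/2 = 3.
E[X | stage 3] = (8+9+10)/3 = 9.
E[X | stage 4] = (1+12+13)/3 = 26/3.
E[X] = (1/4)·(11/2) + (1/4)·(3) + (1/4)·(9) + (1/4)·(26/3) = 157/24.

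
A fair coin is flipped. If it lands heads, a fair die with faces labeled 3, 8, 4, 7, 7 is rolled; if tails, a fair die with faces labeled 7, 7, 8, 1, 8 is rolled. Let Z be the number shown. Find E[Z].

E[Z | heads] = (3+8+4+7+7)/5 = 29/5.
E[Z | tails] = (7+7+8+1+8)/5 = 31/5.
E[Z] = (1/2)·(29/5) + (1/2)·(31/5) = 6.

6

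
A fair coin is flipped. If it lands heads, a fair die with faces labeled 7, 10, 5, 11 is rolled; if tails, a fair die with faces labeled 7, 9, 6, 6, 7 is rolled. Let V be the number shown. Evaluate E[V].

61/8

E[V | heads] = (7+10+5+11)/4 = 33/4.
E[V | tails] = (7+9+6+6+7)/5 = 7.
E[V] = (1/2)·(33/4) + (1/2)·(7) = 61/8.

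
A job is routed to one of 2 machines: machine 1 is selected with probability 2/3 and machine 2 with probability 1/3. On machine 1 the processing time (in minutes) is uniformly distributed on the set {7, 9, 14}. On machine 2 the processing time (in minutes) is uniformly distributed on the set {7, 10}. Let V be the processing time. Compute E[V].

E[V | machine 1] = (7+9+14)/3 = 10.
E[V | machine 2] = (7+10)/2 = 17/2.
E[V] = (2/3)·(10) + (1/3)·(17/2) = 19/2.

19/2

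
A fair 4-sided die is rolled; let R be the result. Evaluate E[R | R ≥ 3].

7/2

Given R ≥ 3, R is equally likely to be any of {3, 4}.
E[R | R ≥ 3] = (3 + 4) / 2 = 7/2.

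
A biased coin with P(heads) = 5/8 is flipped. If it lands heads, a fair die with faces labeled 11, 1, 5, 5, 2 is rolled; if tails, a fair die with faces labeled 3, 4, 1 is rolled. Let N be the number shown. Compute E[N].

4

E[N | heads] = (11+1+5+5+2)/5 = 24/5.
E[N | tails] = (3+4+1)/3 = 8/3.
By the law of total expectation,
E[N] = (5/8)·(24/5) + (3/8)·(8/3) = 4.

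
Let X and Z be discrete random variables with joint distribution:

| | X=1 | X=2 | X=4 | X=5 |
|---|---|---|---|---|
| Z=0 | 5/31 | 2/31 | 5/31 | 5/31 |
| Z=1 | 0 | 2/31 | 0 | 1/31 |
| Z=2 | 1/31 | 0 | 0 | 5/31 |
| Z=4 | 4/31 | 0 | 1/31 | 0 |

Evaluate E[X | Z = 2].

P(Z = 2) = 6/31.
Σ X·P over the event = 1·(1/31) + 5·(5/31) = 26/31.
E[X | Z = 2] = (26/31) / (6/31) = 13/3.

13/3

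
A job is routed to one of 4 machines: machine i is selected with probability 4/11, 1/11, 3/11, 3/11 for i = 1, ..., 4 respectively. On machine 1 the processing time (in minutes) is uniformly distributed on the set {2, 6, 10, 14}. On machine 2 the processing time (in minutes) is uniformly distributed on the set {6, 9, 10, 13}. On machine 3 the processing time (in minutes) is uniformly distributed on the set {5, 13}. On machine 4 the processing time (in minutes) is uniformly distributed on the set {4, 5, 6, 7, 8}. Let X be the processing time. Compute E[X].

173/22

E[X | machine 1] = (2+6+10+14)/4 = 8.
E[X | machine 2] = (6+9+10+13)/4 = 19/2.
E[X | machine 3] = (5+13)/2 = 9.
E[X | machine 4] = (4+5+6+7+8)/5 = 6.
By the law of total expectation,
E[X] = (4/11)·(8) + (1/11)·(19/2) + (3/11)·(9) + (3/11)·(6) = 173/22.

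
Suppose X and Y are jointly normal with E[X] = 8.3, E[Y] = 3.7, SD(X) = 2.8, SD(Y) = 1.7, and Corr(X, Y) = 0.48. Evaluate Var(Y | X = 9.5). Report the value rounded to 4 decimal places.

2.2241

Var(Y | X=x) = (1 − ρ²)·σ_Y².
Var(Y | X=9.5) = (1.7)²·(1 − (0.48)²) = 2.89·0.7696 = 2.2241.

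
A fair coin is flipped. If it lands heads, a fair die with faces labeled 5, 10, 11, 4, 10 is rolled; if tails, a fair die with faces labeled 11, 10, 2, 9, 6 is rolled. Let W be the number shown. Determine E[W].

E[W | heads] = (5+10+11+4+10)/5 = 8.
E[W | tails] = (11+10+2+9+6)/5 = 38/5.
E[W] = (1/2)·(8) + (1/2)·(38/5) = 39/5.

39/5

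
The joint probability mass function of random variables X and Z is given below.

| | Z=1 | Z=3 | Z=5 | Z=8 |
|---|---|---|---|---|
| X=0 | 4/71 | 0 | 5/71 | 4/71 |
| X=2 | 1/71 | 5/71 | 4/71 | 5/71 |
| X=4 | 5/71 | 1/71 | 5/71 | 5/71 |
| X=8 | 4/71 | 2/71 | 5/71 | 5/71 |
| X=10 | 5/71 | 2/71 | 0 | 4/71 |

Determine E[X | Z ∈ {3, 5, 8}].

57/13

P(Z ∈ {3, 5, 8}) = 52/71.
Summing X·P(X=x,Z=y) over the conditioning event gives 228/71.
E[X | Z ∈ {3, 5, 8}] = (228/71) / (52/71) = 57/13.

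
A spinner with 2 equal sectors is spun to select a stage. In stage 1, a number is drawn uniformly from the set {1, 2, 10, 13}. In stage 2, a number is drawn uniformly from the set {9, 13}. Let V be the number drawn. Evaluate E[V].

E[V | stage 1] = (1+2+10+13)/4 = 13/2.
E[V | stage 2] = (9+13)/2 = 11.
E[V] = (1/2)·(13/2) + (1/2)·(11) = 35/4.

35/4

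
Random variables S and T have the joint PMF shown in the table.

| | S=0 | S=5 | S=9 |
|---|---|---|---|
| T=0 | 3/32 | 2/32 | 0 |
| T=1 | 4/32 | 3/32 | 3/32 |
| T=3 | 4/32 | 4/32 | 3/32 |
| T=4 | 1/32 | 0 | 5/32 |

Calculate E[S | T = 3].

P(T = 3) = 11/32.
Summing S·P(S=x,T=y) over the conditioning event gives 47/32.
E[S | T = 3] = (47/32) / (11/32) = 47/11.

47/11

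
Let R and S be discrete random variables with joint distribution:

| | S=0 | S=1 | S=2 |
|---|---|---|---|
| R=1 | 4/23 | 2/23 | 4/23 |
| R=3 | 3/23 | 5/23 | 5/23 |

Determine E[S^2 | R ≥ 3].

P(R ≥ 3) = 13/23.
Σ S^2·P over the event = 0·(3/23) + 1·(5/23) + 4·(5/23) = 25/23.
E[S^2 | R ≥ 3] = (25/23) / (13/23) = 25/13.

25/13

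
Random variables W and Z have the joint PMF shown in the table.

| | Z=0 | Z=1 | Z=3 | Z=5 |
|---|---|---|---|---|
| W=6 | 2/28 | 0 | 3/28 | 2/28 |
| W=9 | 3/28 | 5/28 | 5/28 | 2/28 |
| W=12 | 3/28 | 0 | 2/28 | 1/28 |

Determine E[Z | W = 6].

19/7

P(W = 6) = 1/4.
Σ Z·P over the event = 0·(2/28) + 3·(3/28) + 5·(2/28) = 19/28.
E[Z | W = 6] = (19/28) / (1/4) = 19/7.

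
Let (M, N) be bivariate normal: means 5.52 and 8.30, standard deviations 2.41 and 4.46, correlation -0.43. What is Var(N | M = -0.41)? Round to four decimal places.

16.2136

The conditional variance in a bivariate normal is σ_N²(1 − ρ²), independent of x.
Var(N | M=-0.41) = (4.46)²·(1 − (-0.43)²) = 19.8916·0.8151 = 16.2136.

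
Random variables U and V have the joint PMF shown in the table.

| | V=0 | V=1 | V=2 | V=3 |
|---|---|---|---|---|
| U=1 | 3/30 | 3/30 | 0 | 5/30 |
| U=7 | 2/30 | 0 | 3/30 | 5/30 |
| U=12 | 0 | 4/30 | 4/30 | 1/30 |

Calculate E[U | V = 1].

51/7

P(V = 1) = 7/30.
Σ U·P over the event = 1·(3/30) + 12·(4/30) = 17/10.
E[U | V = 1] = (17/10) / (7/30) = 51/7.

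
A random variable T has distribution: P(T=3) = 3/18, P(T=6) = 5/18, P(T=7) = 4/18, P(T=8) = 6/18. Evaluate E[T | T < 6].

P(T < 6) = 1/6.
Σ over the event: 3·1/6 = 1/2.
E[T | T < 6] = (1/2) / (1/6) = 3.

3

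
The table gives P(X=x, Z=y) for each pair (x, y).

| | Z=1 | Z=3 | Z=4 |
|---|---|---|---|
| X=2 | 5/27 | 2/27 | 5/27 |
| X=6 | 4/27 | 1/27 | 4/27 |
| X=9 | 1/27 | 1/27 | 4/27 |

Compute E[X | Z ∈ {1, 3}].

31/7

P(Z ∈ {1, 3}) = 14/27.
Summing X·P(X=x,Z=y) over the conditioning event gives 62/27.
E[X | Z ∈ {1, 3}] = (62/27) / (14/27) = 31/7.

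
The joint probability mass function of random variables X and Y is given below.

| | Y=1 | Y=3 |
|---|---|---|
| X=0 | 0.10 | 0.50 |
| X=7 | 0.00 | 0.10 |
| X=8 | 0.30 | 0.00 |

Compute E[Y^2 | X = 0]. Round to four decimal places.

P(X = 0) = 0.60.
Summing Y^2·P(X=x,Y=y) over the conditioning event gives 4.60.
E[Y^2 | X = 0] = (4.60) / (0.60) = 7.6667.

7.6667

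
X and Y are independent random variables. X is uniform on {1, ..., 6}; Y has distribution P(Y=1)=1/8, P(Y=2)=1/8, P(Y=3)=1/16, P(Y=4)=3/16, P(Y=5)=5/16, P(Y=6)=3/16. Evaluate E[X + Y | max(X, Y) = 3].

P(max(X, Y) = 3) = 7/96.
Summing (X+Y)·P(x,y) over outcomes with max(X, Y) = 3 gives 11/32.
E[X + Y | max(X, Y) = 3] = (11/32) / (7/96) = 33/7.

33/7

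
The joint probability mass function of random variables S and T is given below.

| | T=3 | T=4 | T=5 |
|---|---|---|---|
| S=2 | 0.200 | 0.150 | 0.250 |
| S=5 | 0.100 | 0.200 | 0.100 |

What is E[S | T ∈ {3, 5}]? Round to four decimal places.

2.9231

P(T ∈ {3, 5}) = 0.650.
Σ S·P over the event = 2·(0.200) + 2·(0.250) + 5·(0.100) + 5·(0.100) = 1.900.
E[S | T ∈ {3, 5}] = (1.900) / (0.650) = 2.9231.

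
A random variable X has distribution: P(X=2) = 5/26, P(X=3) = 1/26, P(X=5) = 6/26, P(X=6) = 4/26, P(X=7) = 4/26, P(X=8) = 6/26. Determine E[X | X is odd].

61/11

P(X is odd) = 11/26.
Σ over the event: 3·1/26 + 5·3/13 + 7·2/13 = 61/26.
E[X | X is odd] = (61/26) / (11/26) = 61/11.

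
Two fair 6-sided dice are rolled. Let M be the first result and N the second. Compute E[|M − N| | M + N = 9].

P(M + N = 9) = 1/9.
Summing |M−N|·P(x,y) over outcomes with M + N = 9 gives 2/9.
E[|M − N| | M + N = 9] = (2/9) / (1/9) = 2.

2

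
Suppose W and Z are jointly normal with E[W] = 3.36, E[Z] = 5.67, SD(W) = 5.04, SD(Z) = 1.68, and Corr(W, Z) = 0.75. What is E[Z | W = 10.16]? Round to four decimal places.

For a bivariate normal, E[Z | W=x] = μ_Z + ρ·(σ_Z/σ_W)·(x − μ_W).
E[Z | W=10.16] = 5.67 + (0.75)·(1.68/5.04)·(10.16 − (3.36)) = 5.67 + (0.25)·(6.8) = 7.3700.

7.3700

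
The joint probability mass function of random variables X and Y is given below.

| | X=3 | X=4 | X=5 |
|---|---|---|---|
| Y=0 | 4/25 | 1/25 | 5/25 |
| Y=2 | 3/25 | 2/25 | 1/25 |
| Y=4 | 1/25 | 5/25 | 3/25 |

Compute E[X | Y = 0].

P(Y = 0) = 2/5.
Σ X·P over the event = 3·(4/25) + 4·(1/25) + 5·(5/25) = 41/25.
E[X | Y = 0] = (41/25) / (2/5) = 41/10.

41/10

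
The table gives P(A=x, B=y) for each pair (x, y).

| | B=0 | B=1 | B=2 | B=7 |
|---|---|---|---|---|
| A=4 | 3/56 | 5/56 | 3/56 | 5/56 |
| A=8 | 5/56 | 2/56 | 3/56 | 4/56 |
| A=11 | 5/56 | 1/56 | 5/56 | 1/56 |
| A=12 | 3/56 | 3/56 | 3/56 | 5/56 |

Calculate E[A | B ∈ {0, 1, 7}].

P(B ∈ {0, 1, 7}) = 3/4.
Summing A·P(A=x,B=y) over the conditioning event gives 349/56.
E[A | B ∈ {0, 1, 7}] = (349/56) / (3/4) = 349/42.

349/42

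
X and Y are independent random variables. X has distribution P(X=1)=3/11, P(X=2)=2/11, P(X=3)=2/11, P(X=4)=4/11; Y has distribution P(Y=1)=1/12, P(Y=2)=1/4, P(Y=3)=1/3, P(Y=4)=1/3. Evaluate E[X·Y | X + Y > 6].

68/5

P(X + Y > 6) = 10/33.
Summing XY·P(x,y) over outcomes with X + Y > 6 gives 136/33.
E[X·Y | X + Y > 6] = (136/33) / (10/33) = 68/5.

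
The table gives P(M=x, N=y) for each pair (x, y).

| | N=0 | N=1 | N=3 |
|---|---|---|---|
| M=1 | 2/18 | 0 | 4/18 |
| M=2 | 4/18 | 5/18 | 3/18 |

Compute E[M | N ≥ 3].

10/7

P(N ≥ 3) = 7/18.
Summing M·P(M=x,N=y) over the conditioning event gives 5/9.
E[M | N ≥ 3] = (5/9) / (7/18) = 10/7.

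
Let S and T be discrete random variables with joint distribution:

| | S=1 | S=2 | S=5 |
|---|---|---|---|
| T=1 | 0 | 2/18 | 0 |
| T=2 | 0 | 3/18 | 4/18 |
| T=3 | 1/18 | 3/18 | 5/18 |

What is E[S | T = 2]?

P(T = 2) = 7/18.
Summing S·P(S=x,T=y) over the conditioning event gives 13/9.
E[S | T = 2] = (13/9) / (7/18) = 26/7.

26/7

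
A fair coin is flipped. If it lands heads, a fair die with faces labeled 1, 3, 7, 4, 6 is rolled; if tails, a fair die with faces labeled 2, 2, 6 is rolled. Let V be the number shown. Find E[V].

113/30

E[V | heads] = (1+3+7+4+6)/5 = 21/5.
E[V | tails] = (2+2+6)/3 = 10/3.
E[V] = (1/2)·(21/5) + (1/2)·(10/3) = 113/30.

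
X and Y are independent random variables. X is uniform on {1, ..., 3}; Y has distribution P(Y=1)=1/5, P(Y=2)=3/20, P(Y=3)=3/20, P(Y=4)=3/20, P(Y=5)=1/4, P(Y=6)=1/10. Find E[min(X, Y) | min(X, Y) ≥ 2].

77/32

P(min(X, Y) ≥ 2) = 8/15.
Summing min(X,Y)·P(x,y) over outcomes with min(X, Y) ≥ 2 gives 77/60.
E[min(X, Y) | min(X, Y) ≥ 2] = (77/60) / (8/15) = 77/32.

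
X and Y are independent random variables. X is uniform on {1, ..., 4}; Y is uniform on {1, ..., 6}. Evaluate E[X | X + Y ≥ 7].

Outcomes with X + Y ≥ 7: (1,6), (2,5), (2,6), (3,4), (3,5), (3,6), (4,3), (4,4), (4,5), (4,6), each with probability 1/24.
E[X | X + Y ≥ 7] = (1 + 2 + 2 + 3 + 3 + 3 + 4 + 4 + 4 + 4) / 10 = 3.

3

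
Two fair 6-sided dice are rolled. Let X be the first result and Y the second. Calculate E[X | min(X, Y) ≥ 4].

5

Outcomes with min(X, Y) ≥ 4: (4,4), (4,5), (4,6), (5,4), (5,5), (5,6), (6,4), (6,5), (6,6), each with probability 1/36.
E[X | min(X, Y) ≥ 4] = (4 + 4 + 4 + 5 + 5 + 5 + 6 + 6 + 6) / 9 = 5.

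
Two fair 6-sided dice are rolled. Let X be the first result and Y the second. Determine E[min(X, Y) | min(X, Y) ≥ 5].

21/4

P(min(X, Y) ≥ 5) = 1/9.
Summing min(X,Y)·P(x,y) over outcomes with min(X, Y) ≥ 5 gives 7/12.
E[min(X, Y) | min(X, Y) ≥ 5] = (7/12) / (1/9) = 21/4.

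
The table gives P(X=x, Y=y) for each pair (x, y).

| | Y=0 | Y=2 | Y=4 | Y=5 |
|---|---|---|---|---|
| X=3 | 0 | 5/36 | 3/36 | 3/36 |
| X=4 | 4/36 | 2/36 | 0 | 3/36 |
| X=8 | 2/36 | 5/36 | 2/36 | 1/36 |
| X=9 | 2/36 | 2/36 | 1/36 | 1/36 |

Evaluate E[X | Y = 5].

19/4

P(Y = 5) = 2/9.
Σ X·P over the event = 3·(3/36) + 4·(3/36) + 8·(1/36) + 9·(1/36) = 19/18.
E[X | Y = 5] = (19/18) / (2/9) = 19/4.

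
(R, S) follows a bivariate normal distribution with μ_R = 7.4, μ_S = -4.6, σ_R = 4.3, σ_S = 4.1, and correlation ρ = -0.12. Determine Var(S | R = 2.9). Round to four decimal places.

16.5679

For a bivariate normal, Var(S | R=x) = σ_S²(1 − ρ²).
Var(S | R=2.9) = (4.1)²·(1 − (-0.12)²) = 16.81·0.9856 = 16.5679.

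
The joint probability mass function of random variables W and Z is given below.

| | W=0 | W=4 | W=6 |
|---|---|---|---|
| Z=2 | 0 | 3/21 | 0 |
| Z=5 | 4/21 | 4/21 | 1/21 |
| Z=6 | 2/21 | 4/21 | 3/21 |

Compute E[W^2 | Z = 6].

172/9

P(Z = 6) = 3/7.
Σ W^2·P over the event = 0·(2/21) + 16·(4/21) + 36·(3/21) = 172/21.
E[W^2 | Z = 6] = (172/21) / (3/7) = 172/9.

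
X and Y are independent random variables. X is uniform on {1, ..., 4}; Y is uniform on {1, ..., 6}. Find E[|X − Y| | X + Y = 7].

5/2

P(X + Y = 7) = 1/6.
Summing |X−Y|·P(x,y) over outcomes with X + Y = 7 gives 5/12.
E[|X − Y| | X + Y = 7] = (5/12) / (1/6) = 5/2.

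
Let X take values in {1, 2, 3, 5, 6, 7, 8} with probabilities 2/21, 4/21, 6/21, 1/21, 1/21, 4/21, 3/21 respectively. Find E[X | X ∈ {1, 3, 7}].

P(X ∈ {1, 3, 7}) = 4/7.
Σ over the event: 1·2/21 + 3·2/7 + 7·4/21 = 16/7.
E[X | X ∈ {1, 3, 7}] = (16/7) / (4/7) = 4.

4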